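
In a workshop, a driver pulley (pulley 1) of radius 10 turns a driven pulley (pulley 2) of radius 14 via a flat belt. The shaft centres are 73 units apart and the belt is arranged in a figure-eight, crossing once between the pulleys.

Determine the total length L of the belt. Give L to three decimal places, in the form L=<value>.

crossed belt: β = asin((r1+r2)/C) = asin(24/73) = 19.1940°
wrap1 = wrap2 = π + 2β = 218.3879°
tangent length = C·cosβ = 68.9420
L = (r1+r2)·wrap + 2·C·cosβ = 24·3.8116 + 2·68.9420 = 229.3621

L=229.362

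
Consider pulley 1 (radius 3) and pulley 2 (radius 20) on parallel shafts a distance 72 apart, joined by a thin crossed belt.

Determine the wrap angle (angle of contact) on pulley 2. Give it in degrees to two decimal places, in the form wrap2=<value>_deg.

crossed belt: β = asin((r1+r2)/C) = asin(23/72) = 18.6293°
wrap1 = wrap2 = π + 2β = 217.2587°

wrap2=217.26_deg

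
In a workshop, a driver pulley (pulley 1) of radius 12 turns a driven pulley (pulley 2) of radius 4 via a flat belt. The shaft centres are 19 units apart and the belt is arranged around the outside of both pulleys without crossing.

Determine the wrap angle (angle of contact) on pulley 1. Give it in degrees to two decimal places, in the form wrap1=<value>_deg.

wrap1=229.80_deg

open belt: β = asin((r2−r1)/C) = asin(-8/19) = -24.9011°
wrap1 = π − 2β = 229.8021°
wrap2 = π + 2β = 130.1979°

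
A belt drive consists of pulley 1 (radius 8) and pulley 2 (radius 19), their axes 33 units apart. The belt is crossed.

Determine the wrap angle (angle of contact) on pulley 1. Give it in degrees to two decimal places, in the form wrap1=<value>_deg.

crossed belt: β = asin((r1+r2)/C) = asin(27/33) = 54.9032°
wrap1 = wrap2 = π + 2β = 289.8064°

wrap1=289.81_deg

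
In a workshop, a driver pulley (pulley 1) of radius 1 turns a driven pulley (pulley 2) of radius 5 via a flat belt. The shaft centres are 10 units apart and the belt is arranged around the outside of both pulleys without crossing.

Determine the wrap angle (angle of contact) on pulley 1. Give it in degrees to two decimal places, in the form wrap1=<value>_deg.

wrap1=132.84_deg

open belt: β = asin((r2−r1)/C) = asin(4/10) = 23.5782°
wrap1 = π − 2β = 132.8436°
wrap2 = π + 2β = 227.1564°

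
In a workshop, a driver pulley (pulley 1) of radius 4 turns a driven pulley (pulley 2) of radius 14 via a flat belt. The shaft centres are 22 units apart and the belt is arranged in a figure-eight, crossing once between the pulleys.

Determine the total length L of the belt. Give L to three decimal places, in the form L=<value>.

L=116.344

crossed belt: β = asin((r1+r2)/C) = asin(18/22) = 54.9032°
wrap1 = wrap2 = π + 2β = 289.8064°
tangent length = C·cosβ = 12.6491
L = (r1+r2)·wrap + 2·C·cosβ = 18·5.0581 + 2·12.6491 = 116.3436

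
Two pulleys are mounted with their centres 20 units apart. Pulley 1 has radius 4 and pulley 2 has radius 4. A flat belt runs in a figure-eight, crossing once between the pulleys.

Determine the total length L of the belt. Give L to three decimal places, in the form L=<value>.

L=68.378

crossed belt: β = asin((r1+r2)/C) = asin(8/20) = 23.5782°
wrap1 = wrap2 = π + 2β = 227.1564°
tangent length = C·cosβ = 18.3303
L = (r1+r2)·wrap + 2·C·cosβ = 8·3.9646 + 2·18.3303 = 68.3776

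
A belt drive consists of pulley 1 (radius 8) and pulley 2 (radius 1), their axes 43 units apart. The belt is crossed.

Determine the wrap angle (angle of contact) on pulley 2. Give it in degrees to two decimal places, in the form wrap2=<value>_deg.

wrap2=204.16_deg

crossed belt: β = asin((r1+r2)/C) = asin(9/43) = 12.0815°
wrap1 = wrap2 = π + 2β = 204.1629°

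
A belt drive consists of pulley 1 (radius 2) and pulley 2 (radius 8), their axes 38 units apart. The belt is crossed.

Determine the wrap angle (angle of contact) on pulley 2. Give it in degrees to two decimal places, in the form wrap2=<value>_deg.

crossed belt: β = asin((r1+r2)/C) = asin(10/38) = 15.2575°
wrap1 = wrap2 = π + 2β = 210.5150°

wrap2=210.52_deg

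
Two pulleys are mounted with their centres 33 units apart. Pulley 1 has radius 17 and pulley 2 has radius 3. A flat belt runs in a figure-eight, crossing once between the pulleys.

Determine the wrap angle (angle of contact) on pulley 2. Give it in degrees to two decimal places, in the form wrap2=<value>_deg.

crossed belt: β = asin((r1+r2)/C) = asin(20/33) = 37.3052°
wrap1 = wrap2 = π + 2β = 254.6104°

wrap2=254.61_deg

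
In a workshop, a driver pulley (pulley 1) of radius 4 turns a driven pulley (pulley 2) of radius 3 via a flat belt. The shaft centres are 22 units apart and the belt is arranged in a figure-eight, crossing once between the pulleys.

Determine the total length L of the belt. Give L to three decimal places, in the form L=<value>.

crossed belt: β = asin((r1+r2)/C) = asin(7/22) = 18.5530°
wrap1 = wrap2 = π + 2β = 217.1060°
tangent length = C·cosβ = 20.8567
L = (r1+r2)·wrap + 2·C·cosβ = 7·3.7892 + 2·20.8567 = 68.2378

L=68.238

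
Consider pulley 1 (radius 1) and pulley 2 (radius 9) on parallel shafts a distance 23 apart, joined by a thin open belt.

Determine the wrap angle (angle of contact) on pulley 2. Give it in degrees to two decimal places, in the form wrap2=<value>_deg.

wrap2=220.71_deg

open belt: β = asin((r2−r1)/C) = asin(8/23) = 20.3544°
wrap1 = π − 2β = 139.2912°
wrap2 = π + 2β = 220.7088°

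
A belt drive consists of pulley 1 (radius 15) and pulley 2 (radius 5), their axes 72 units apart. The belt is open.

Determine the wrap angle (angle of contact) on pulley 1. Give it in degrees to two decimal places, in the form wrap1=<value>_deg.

open belt: β = asin((r2−r1)/C) = asin(-10/72) = -7.9836°
wrap1 = π − 2β = 195.9671°
wrap2 = π + 2β = 164.0329°

wrap1=195.97_deg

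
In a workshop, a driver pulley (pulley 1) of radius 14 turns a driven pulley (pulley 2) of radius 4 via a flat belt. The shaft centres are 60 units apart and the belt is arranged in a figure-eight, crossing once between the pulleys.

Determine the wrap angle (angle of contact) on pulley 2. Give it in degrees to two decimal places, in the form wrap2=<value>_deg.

wrap2=214.92_deg

crossed belt: β = asin((r1+r2)/C) = asin(18/60) = 17.4576°
wrap1 = wrap2 = π + 2β = 214.9152°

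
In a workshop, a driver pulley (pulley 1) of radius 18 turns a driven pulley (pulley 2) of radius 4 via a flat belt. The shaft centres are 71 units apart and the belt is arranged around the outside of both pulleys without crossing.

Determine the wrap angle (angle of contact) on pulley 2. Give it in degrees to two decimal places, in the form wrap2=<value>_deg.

wrap2=157.26_deg

open belt: β = asin((r2−r1)/C) = asin(-14/71) = -11.3723°
wrap1 = π − 2β = 202.7446°
wrap2 = π + 2β = 157.2554°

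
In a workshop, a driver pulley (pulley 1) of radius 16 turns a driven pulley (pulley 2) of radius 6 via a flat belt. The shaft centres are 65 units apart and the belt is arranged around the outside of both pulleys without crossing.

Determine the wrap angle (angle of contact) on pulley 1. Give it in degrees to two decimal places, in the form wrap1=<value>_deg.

open belt: β = asin((r2−r1)/C) = asin(-10/65) = -8.8499°
wrap1 = π − 2β = 197.6998°
wrap2 = π + 2β = 162.3002°

wrap1=197.70_deg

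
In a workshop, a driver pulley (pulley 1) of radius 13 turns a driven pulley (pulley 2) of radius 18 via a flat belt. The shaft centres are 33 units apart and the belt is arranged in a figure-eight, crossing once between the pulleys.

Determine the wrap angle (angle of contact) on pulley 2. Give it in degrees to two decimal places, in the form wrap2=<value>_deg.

crossed belt: β = asin((r1+r2)/C) = asin(31/33) = 69.9500°
wrap1 = wrap2 = π + 2β = 319.9000°

wrap2=319.90_deg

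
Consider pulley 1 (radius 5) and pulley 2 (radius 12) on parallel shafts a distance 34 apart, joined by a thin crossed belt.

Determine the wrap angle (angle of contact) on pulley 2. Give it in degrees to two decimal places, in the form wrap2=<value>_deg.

crossed belt: β = asin((r1+r2)/C) = asin(17/34) = 30.0000°
wrap1 = wrap2 = π + 2β = 240.0000°

wrap2=240.00_deg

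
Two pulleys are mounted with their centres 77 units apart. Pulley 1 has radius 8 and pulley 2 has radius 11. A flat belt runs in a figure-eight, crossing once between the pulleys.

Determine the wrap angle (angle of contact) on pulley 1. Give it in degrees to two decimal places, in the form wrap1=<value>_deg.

wrap1=208.57_deg

crossed belt: β = asin((r1+r2)/C) = asin(19/77) = 14.2855°
wrap1 = wrap2 = π + 2β = 208.5709°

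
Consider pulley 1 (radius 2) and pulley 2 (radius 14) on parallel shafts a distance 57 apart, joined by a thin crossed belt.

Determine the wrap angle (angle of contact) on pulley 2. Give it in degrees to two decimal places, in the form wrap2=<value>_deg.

crossed belt: β = asin((r1+r2)/C) = asin(16/57) = 16.3021°
wrap1 = wrap2 = π + 2β = 212.6042°

wrap2=212.60_deg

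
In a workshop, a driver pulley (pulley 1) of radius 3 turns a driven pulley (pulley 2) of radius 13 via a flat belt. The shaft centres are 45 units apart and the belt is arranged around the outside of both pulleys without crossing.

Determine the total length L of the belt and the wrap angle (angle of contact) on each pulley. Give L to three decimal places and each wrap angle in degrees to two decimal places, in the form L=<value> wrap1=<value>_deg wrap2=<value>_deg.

open belt: β = asin((r2−r1)/C) = asin(10/45) = 12.8396°
wrap1 = π − 2β = 154.3208°
wrap2 = π + 2β = 205.6792°
tangent length = C·cosβ = 43.8748
L = r1·wrap1 + r2·wrap2 + 2·C·cosβ = 3·2.6934 + 13·3.5898 + 2·43.8748 = 142.4970

L=142.497 wrap1=154.32_deg wrap2=205.68_deg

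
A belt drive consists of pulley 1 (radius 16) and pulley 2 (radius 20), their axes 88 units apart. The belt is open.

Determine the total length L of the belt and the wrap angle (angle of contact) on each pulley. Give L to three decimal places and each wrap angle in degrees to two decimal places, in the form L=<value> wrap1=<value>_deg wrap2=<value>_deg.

L=289.279 wrap1=174.79_deg wrap2=185.21_deg

open belt: β = asin((r2−r1)/C) = asin(4/88) = 2.6053°
wrap1 = π − 2β = 174.7895°
wrap2 = π + 2β = 185.2105°
tangent length = C·cosβ = 87.9090
L = r1·wrap1 + r2·wrap2 + 2·C·cosβ = 16·3.0507 + 20·3.2325 + 2·87.9090 = 289.2792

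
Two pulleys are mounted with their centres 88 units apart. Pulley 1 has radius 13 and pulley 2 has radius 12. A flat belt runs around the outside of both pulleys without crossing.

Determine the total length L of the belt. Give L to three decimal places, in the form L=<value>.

open belt: β = asin((r2−r1)/C) = asin(-1/88) = -0.6511°
wrap1 = π − 2β = 181.3022°
wrap2 = π + 2β = 178.6978°
tangent length = C·cosβ = 87.9943
L = r1·wrap1 + r2·wrap2 + 2·C·cosβ = 13·3.1643 + 12·3.1189 + 2·87.9943 = 254.5512

L=254.551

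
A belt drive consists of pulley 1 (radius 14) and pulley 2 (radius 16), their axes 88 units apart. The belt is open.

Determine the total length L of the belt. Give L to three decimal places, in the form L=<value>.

open belt: β = asin((r2−r1)/C) = asin(2/88) = 1.3023°
wrap1 = π − 2β = 177.3954°
wrap2 = π + 2β = 182.6046°
tangent length = C·cosβ = 87.9773
L = r1·wrap1 + r2·wrap2 + 2·C·cosβ = 14·3.0961 + 16·3.1871 + 2·87.9773 = 270.2932

L=270.293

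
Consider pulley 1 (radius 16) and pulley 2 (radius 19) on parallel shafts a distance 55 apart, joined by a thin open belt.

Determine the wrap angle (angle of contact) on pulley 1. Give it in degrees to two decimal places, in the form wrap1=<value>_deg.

open belt: β = asin((r2−r1)/C) = asin(3/55) = 3.1268°
wrap1 = π − 2β = 173.7464°
wrap2 = π + 2β = 186.2536°

wrap1=173.75_deg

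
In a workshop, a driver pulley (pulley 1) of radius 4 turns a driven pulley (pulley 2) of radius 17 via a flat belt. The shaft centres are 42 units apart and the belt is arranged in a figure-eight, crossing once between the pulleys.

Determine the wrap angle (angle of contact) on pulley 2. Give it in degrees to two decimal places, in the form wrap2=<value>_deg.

wrap2=240.00_deg

crossed belt: β = asin((r1+r2)/C) = asin(21/42) = 30.0000°
wrap1 = wrap2 = π + 2β = 240.0000°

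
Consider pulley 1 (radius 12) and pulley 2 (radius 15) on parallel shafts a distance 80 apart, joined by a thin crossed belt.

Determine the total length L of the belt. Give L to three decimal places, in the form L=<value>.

L=254.025

crossed belt: β = asin((r1+r2)/C) = asin(27/80) = 19.7246°
wrap1 = wrap2 = π + 2β = 219.4493°
tangent length = C·cosβ = 75.3060
L = (r1+r2)·wrap + 2·C·cosβ = 27·3.8301 + 2·75.3060 = 254.0251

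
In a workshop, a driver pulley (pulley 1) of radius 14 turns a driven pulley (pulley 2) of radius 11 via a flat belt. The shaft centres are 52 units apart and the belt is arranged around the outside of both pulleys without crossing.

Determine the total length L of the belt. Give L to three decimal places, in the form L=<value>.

open belt: β = asin((r2−r1)/C) = asin(-3/52) = -3.3074°
wrap1 = π − 2β = 186.6147°
wrap2 = π + 2β = 173.3853°
tangent length = C·cosβ = 51.9134
L = r1·wrap1 + r2·wrap2 + 2·C·cosβ = 14·3.2570 + 11·3.0261 + 2·51.9134 = 182.7129

L=182.713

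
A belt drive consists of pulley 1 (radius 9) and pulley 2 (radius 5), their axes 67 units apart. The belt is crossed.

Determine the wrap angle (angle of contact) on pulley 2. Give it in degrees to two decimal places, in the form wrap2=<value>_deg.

wrap2=204.12_deg

crossed belt: β = asin((r1+r2)/C) = asin(14/67) = 12.0611°
wrap1 = wrap2 = π + 2β = 204.1223°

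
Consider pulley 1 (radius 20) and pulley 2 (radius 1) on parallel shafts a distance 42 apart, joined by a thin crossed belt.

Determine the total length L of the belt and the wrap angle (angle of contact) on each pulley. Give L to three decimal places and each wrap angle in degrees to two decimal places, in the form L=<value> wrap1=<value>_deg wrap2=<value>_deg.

L=160.711 wrap1=240.00_deg wrap2=240.00_deg

crossed belt: β = asin((r1+r2)/C) = asin(21/42) = 30.0000°
wrap1 = wrap2 = π + 2β = 240.0000°
tangent length = C·cosβ = 36.3731
L = (r1+r2)·wrap + 2·C·cosβ = 21·4.1888 + 2·36.3731 = 160.7107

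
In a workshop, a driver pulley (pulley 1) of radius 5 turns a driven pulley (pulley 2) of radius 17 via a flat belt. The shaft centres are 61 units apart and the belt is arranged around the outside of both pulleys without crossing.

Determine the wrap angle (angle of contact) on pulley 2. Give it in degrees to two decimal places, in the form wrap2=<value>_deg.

open belt: β = asin((r2−r1)/C) = asin(12/61) = 11.3453°
wrap1 = π − 2β = 157.3094°
wrap2 = π + 2β = 202.6906°

wrap2=202.69_deg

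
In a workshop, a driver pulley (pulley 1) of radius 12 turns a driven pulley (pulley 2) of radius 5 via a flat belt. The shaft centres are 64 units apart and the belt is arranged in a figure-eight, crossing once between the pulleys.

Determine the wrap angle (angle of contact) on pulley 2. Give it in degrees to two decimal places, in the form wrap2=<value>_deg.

crossed belt: β = asin((r1+r2)/C) = asin(17/64) = 15.4041°
wrap1 = wrap2 = π + 2β = 210.8082°

wrap2=210.81_deg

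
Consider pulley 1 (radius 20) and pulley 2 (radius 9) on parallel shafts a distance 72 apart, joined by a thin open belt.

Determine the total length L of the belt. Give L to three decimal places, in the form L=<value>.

L=236.790

open belt: β = asin((r2−r1)/C) = asin(-11/72) = -8.7879°
wrap1 = π − 2β = 197.5759°
wrap2 = π + 2β = 162.4241°
tangent length = C·cosβ = 71.1548
L = r1·wrap1 + r2·wrap2 + 2·C·cosβ = 20·3.4483 + 9·2.8348 + 2·71.1548 = 236.7900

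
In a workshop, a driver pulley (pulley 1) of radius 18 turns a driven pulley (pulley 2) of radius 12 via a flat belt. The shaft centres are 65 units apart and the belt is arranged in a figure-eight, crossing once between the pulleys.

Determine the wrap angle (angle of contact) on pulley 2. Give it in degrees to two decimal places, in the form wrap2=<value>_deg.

crossed belt: β = asin((r1+r2)/C) = asin(30/65) = 27.4864°
wrap1 = wrap2 = π + 2β = 234.9729°

wrap2=234.97_deg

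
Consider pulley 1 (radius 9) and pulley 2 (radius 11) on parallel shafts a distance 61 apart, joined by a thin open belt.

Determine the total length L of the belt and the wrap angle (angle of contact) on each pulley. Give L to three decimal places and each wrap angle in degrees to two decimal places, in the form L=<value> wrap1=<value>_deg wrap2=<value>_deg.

open belt: β = asin((r2−r1)/C) = asin(2/61) = 1.8789°
wrap1 = π − 2β = 176.2422°
wrap2 = π + 2β = 183.7578°
tangent length = C·cosβ = 60.9672
L = r1·wrap1 + r2·wrap2 + 2·C·cosβ = 9·3.0760 + 11·3.2072 + 2·60.9672 = 184.8974

L=184.897 wrap1=176.24_deg wrap2=183.76_deg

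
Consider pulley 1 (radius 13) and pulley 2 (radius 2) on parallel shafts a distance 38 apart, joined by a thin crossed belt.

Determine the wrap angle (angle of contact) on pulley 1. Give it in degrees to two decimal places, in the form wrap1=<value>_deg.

crossed belt: β = asin((r1+r2)/C) = asin(15/38) = 23.2496°
wrap1 = wrap2 = π + 2β = 226.4991°

wrap1=226.50_deg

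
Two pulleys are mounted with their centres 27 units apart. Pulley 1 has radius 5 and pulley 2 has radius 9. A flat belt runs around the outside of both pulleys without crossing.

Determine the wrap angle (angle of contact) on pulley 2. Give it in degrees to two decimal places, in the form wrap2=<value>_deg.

wrap2=197.04_deg

open belt: β = asin((r2−r1)/C) = asin(4/27) = 8.5196°
wrap1 = π − 2β = 162.9608°
wrap2 = π + 2β = 197.0392°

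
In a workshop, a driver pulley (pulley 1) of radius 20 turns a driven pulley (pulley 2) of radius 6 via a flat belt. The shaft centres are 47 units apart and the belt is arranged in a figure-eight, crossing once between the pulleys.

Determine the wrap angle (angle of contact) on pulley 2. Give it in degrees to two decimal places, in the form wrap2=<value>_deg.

crossed belt: β = asin((r1+r2)/C) = asin(26/47) = 33.5862°
wrap1 = wrap2 = π + 2β = 247.1725°

wrap2=247.17_deg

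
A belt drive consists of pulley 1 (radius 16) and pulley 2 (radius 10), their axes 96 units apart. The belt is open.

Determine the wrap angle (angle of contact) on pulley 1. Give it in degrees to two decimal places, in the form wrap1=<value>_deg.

wrap1=187.17_deg

open belt: β = asin((r2−r1)/C) = asin(-6/96) = -3.5833°
wrap1 = π − 2β = 187.1666°
wrap2 = π + 2β = 172.8334°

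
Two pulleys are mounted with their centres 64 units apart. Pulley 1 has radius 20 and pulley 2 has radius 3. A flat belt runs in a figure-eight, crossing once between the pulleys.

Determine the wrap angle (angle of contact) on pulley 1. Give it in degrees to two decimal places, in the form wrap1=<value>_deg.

wrap1=222.12_deg

crossed belt: β = asin((r1+r2)/C) = asin(23/64) = 21.0618°
wrap1 = wrap2 = π + 2β = 222.1236°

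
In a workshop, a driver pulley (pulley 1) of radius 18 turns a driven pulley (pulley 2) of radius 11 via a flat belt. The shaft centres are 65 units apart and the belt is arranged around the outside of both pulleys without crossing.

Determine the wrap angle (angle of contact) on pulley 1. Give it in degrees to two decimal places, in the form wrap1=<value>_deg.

wrap1=192.36_deg

open belt: β = asin((r2−r1)/C) = asin(-7/65) = -6.1823°
wrap1 = π − 2β = 192.3646°
wrap2 = π + 2β = 167.6354°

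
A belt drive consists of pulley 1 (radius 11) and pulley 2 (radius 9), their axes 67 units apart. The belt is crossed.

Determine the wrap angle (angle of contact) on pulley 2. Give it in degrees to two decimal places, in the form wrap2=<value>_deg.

wrap2=214.74_deg

crossed belt: β = asin((r1+r2)/C) = asin(20/67) = 17.3680°
wrap1 = wrap2 = π + 2β = 214.7360°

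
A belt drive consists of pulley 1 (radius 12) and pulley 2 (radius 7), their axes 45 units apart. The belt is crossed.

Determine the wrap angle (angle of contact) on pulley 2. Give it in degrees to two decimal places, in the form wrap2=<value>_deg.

crossed belt: β = asin((r1+r2)/C) = asin(19/45) = 24.9750°
wrap1 = wrap2 = π + 2β = 229.9499°

wrap2=229.95_deg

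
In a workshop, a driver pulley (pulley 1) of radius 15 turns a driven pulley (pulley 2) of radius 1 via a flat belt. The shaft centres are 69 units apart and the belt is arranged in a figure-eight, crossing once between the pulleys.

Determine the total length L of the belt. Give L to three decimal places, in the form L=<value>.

crossed belt: β = asin((r1+r2)/C) = asin(16/69) = 13.4080°
wrap1 = wrap2 = π + 2β = 206.8160°
tangent length = C·cosβ = 67.1193
L = (r1+r2)·wrap + 2·C·cosβ = 16·3.6096 + 2·67.1193 = 191.9925

L=191.993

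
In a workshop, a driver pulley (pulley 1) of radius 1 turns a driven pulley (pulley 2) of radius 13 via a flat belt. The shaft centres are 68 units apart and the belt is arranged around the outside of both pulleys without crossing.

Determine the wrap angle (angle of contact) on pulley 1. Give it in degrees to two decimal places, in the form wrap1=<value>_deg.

wrap1=159.67_deg

open belt: β = asin((r2−r1)/C) = asin(12/68) = 10.1642°
wrap1 = π − 2β = 159.6715°
wrap2 = π + 2β = 200.3285°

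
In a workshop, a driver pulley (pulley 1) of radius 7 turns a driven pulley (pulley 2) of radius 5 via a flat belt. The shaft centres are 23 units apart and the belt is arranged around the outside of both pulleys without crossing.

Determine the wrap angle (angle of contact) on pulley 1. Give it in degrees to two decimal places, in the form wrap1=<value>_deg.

open belt: β = asin((r2−r1)/C) = asin(-2/23) = -4.9885°
wrap1 = π − 2β = 189.9771°
wrap2 = π + 2β = 170.0229°

wrap1=189.98_deg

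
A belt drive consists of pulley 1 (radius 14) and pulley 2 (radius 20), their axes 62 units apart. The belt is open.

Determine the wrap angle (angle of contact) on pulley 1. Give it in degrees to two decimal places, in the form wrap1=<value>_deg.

open belt: β = asin((r2−r1)/C) = asin(6/62) = 5.5534°
wrap1 = π − 2β = 168.8931°
wrap2 = π + 2β = 191.1069°

wrap1=168.89_deg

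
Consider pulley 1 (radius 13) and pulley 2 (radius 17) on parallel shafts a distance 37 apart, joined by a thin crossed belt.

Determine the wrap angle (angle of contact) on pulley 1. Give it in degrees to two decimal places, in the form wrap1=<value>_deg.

wrap1=288.35_deg

crossed belt: β = asin((r1+r2)/C) = asin(30/37) = 54.1752°
wrap1 = wrap2 = π + 2β = 288.3505°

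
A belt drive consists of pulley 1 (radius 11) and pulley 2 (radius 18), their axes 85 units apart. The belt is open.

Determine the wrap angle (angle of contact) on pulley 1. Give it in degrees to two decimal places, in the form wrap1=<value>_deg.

wrap1=170.55_deg

open belt: β = asin((r2−r1)/C) = asin(7/85) = 4.7238°
wrap1 = π − 2β = 170.5523°
wrap2 = π + 2β = 189.4477°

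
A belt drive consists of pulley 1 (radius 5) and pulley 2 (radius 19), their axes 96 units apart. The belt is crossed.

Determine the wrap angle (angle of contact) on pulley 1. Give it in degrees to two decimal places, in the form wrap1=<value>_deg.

wrap1=208.96_deg

crossed belt: β = asin((r1+r2)/C) = asin(24/96) = 14.4775°
wrap1 = wrap2 = π + 2β = 208.9550°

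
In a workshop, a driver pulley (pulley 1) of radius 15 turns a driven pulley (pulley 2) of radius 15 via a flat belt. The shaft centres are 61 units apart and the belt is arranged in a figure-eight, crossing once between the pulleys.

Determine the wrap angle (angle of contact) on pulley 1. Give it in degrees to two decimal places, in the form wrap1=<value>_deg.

wrap1=238.92_deg

crossed belt: β = asin((r1+r2)/C) = asin(30/61) = 29.4592°
wrap1 = wrap2 = π + 2β = 238.9183°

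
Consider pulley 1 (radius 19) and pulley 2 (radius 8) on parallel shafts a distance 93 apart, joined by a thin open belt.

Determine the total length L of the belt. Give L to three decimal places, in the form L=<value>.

open belt: β = asin((r2−r1)/C) = asin(-11/93) = -6.7928°
wrap1 = π − 2β = 193.5856°
wrap2 = π + 2β = 166.4144°
tangent length = C·cosβ = 92.3472
L = r1·wrap1 + r2·wrap2 + 2·C·cosβ = 19·3.3787 + 8·2.9045 + 2·92.3472 = 272.1256

L=272.126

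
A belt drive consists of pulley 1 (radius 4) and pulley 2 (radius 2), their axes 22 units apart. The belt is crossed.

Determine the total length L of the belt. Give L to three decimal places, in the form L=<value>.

L=64.496

crossed belt: β = asin((r1+r2)/C) = asin(6/22) = 15.8266°
wrap1 = wrap2 = π + 2β = 211.6532°
tangent length = C·cosβ = 21.1660
L = (r1+r2)·wrap + 2·C·cosβ = 6·3.6940 + 2·21.1660 = 64.4963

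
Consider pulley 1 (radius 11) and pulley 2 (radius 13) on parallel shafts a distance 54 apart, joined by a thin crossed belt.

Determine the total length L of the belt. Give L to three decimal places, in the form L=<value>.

L=194.252

crossed belt: β = asin((r1+r2)/C) = asin(24/54) = 26.3878°
wrap1 = wrap2 = π + 2β = 232.7756°
tangent length = C·cosβ = 48.3735
L = (r1+r2)·wrap + 2·C·cosβ = 24·4.0627 + 2·48.3735 = 194.2519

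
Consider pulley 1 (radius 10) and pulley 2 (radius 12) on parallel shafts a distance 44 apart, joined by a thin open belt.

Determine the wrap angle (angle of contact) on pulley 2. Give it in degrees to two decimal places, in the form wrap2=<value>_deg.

wrap2=185.21_deg

open belt: β = asin((r2−r1)/C) = asin(2/44) = 2.6053°
wrap1 = π − 2β = 174.7895°
wrap2 = π + 2β = 185.2105°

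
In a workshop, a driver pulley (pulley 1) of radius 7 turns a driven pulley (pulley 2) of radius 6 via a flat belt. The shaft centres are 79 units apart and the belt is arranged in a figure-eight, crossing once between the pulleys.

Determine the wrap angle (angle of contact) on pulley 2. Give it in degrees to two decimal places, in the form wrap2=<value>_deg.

wrap2=198.94_deg

crossed belt: β = asin((r1+r2)/C) = asin(13/79) = 9.4715°
wrap1 = wrap2 = π + 2β = 198.9430°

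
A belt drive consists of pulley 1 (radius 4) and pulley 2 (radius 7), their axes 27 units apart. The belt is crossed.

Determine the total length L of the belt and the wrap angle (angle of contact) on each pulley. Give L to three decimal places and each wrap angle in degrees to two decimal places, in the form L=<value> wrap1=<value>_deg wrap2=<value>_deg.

L=93.104 wrap1=228.08_deg wrap2=228.08_deg

crossed belt: β = asin((r1+r2)/C) = asin(11/27) = 24.0421°
wrap1 = wrap2 = π + 2β = 228.0842°
tangent length = C·cosβ = 24.6577
L = (r1+r2)·wrap + 2·C·cosβ = 11·3.9808 + 2·24.6577 = 93.1043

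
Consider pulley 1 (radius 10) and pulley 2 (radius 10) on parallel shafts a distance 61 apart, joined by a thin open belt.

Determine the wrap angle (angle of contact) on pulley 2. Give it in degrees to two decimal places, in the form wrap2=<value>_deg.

open belt: β = asin((r2−r1)/C) = asin(0/61) = 0.0000°
wrap1 = π − 2β = 180.0000°
wrap2 = π + 2β = 180.0000°

wrap2=180.00_deg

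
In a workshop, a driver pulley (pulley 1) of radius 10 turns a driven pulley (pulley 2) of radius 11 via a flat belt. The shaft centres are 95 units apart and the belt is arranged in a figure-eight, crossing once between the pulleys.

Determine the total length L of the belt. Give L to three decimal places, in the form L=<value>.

L=260.635

crossed belt: β = asin((r1+r2)/C) = asin(21/95) = 12.7709°
wrap1 = wrap2 = π + 2β = 205.5417°
tangent length = C·cosβ = 92.6499
L = (r1+r2)·wrap + 2·C·cosβ = 21·3.5874 + 2·92.6499 = 260.6347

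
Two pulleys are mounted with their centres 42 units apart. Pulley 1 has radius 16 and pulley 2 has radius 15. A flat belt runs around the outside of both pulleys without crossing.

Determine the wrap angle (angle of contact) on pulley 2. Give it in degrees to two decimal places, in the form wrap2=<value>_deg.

wrap2=177.27_deg

open belt: β = asin((r2−r1)/C) = asin(-1/42) = -1.3643°
wrap1 = π − 2β = 182.7286°
wrap2 = π + 2β = 177.2714°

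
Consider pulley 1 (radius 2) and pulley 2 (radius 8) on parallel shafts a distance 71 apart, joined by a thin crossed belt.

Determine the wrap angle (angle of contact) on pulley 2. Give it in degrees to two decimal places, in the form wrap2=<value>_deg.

crossed belt: β = asin((r1+r2)/C) = asin(10/71) = 8.0967°
wrap1 = wrap2 = π + 2β = 196.1935°

wrap2=196.19_deg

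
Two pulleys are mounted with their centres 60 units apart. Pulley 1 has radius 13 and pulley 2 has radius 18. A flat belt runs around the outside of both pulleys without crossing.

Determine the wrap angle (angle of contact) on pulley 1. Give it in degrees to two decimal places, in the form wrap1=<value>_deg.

open belt: β = asin((r2−r1)/C) = asin(5/60) = 4.7802°
wrap1 = π − 2β = 170.4396°
wrap2 = π + 2β = 189.5604°

wrap1=170.44_deg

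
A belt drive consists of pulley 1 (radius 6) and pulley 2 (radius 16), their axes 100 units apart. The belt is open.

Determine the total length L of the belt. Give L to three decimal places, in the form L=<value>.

open belt: β = asin((r2−r1)/C) = asin(10/100) = 5.7392°
wrap1 = π − 2β = 168.5217°
wrap2 = π + 2β = 191.4783°
tangent length = C·cosβ = 99.4987
L = r1·wrap1 + r2·wrap2 + 2·C·cosβ = 6·2.9413 + 16·3.3419 + 2·99.4987 = 270.1159

L=270.116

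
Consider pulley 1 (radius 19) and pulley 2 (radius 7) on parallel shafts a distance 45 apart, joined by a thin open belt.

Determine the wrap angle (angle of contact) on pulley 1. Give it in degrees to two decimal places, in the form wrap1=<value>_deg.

open belt: β = asin((r2−r1)/C) = asin(-12/45) = -15.4660°
wrap1 = π − 2β = 210.9320°
wrap2 = π + 2β = 149.0680°

wrap1=210.93_deg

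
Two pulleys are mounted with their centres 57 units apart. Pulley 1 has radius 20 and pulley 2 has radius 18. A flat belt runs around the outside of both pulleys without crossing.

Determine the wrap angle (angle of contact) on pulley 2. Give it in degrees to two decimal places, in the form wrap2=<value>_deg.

wrap2=175.98_deg

open belt: β = asin((r2−r1)/C) = asin(-2/57) = -2.0108°
wrap1 = π − 2β = 184.0216°
wrap2 = π + 2β = 175.9784°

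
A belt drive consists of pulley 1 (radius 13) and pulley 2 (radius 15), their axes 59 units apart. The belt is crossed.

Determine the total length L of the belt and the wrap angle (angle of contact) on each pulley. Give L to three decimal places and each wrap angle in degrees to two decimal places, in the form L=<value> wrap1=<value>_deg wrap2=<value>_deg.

crossed belt: β = asin((r1+r2)/C) = asin(28/59) = 28.3318°
wrap1 = wrap2 = π + 2β = 236.6635°
tangent length = C·cosβ = 51.9326
L = (r1+r2)·wrap + 2·C·cosβ = 28·4.1306 + 2·51.9326 = 219.5209

L=219.521 wrap1=236.66_deg wrap2=236.66_deg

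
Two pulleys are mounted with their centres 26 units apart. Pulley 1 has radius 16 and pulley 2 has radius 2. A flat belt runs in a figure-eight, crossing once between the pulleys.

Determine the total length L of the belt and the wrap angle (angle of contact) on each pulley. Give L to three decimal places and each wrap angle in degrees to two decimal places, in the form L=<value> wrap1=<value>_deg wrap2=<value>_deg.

L=121.601 wrap1=267.63_deg wrap2=267.63_deg

crossed belt: β = asin((r1+r2)/C) = asin(18/26) = 43.8131°
wrap1 = wrap2 = π + 2β = 267.6261°
tangent length = C·cosβ = 18.7617
L = (r1+r2)·wrap + 2·C·cosβ = 18·4.6710 + 2·18.7617 = 121.6006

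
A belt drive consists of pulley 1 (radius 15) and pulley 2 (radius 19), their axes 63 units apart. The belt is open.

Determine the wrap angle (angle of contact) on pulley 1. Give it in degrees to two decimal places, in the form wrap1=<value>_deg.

wrap1=172.72_deg

open belt: β = asin((r2−r1)/C) = asin(4/63) = 3.6403°
wrap1 = π − 2β = 172.7194°
wrap2 = π + 2β = 187.2806°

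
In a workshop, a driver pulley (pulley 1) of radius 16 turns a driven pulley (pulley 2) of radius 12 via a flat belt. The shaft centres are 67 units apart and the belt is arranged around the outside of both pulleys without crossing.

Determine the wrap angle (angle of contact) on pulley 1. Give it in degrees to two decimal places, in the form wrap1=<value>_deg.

open belt: β = asin((r2−r1)/C) = asin(-4/67) = -3.4227°
wrap1 = π − 2β = 186.8454°
wrap2 = π + 2β = 173.1546°

wrap1=186.85_deg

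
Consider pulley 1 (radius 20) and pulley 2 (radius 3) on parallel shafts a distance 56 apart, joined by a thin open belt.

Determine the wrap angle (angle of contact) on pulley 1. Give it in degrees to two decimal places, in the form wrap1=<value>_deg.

wrap1=215.34_deg

open belt: β = asin((r2−r1)/C) = asin(-17/56) = -17.6722°
wrap1 = π − 2β = 215.3445°
wrap2 = π + 2β = 144.6555°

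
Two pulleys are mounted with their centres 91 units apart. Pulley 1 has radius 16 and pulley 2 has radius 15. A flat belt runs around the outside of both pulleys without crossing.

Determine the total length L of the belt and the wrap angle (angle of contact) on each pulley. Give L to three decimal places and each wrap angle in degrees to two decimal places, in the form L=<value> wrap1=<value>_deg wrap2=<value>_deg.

L=279.400 wrap1=181.26_deg wrap2=178.74_deg

open belt: β = asin((r2−r1)/C) = asin(-1/91) = -0.6296°
wrap1 = π − 2β = 181.2593°
wrap2 = π + 2β = 178.7407°
tangent length = C·cosβ = 90.9945
L = r1·wrap1 + r2·wrap2 + 2·C·cosβ = 16·3.1636 + 15·3.1196 + 2·90.9945 = 279.4004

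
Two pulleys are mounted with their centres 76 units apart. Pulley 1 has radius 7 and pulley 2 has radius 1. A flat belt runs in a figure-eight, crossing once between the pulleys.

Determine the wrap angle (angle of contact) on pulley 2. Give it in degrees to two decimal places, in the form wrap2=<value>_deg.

wrap2=192.08_deg

crossed belt: β = asin((r1+r2)/C) = asin(8/76) = 6.0423°
wrap1 = wrap2 = π + 2β = 192.0847°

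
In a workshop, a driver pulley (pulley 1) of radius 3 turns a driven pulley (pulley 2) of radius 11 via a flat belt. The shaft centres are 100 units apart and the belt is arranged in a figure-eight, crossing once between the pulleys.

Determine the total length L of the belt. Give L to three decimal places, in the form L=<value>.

crossed belt: β = asin((r1+r2)/C) = asin(14/100) = 8.0478°
wrap1 = wrap2 = π + 2β = 196.0957°
tangent length = C·cosβ = 99.0152
L = (r1+r2)·wrap + 2·C·cosβ = 14·3.4225 + 2·99.0152 = 245.9455

L=245.946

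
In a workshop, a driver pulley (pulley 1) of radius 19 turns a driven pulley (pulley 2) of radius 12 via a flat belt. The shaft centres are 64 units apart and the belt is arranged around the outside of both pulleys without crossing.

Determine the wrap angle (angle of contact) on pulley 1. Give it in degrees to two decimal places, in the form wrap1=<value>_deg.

open belt: β = asin((r2−r1)/C) = asin(-7/64) = -6.2793°
wrap1 = π − 2β = 192.5586°
wrap2 = π + 2β = 167.4414°

wrap1=192.56_deg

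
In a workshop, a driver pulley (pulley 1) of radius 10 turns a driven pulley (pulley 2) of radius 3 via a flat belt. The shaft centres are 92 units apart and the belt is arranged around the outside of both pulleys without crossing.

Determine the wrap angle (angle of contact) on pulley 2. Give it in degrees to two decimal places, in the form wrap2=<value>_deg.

open belt: β = asin((r2−r1)/C) = asin(-7/92) = -4.3637°
wrap1 = π − 2β = 188.7274°
wrap2 = π + 2β = 171.2726°

wrap2=171.27_deg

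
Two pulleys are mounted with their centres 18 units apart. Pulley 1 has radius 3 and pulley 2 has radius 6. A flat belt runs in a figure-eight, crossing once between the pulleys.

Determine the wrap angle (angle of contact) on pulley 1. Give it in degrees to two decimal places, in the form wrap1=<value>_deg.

wrap1=240.00_deg

crossed belt: β = asin((r1+r2)/C) = asin(9/18) = 30.0000°
wrap1 = wrap2 = π + 2β = 240.0000°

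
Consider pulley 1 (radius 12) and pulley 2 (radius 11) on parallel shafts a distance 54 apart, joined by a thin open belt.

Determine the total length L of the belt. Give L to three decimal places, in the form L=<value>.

L=180.275

open belt: β = asin((r2−r1)/C) = asin(-1/54) = -1.0611°
wrap1 = π − 2β = 182.1222°
wrap2 = π + 2β = 177.8778°
tangent length = C·cosβ = 53.9907
L = r1·wrap1 + r2·wrap2 + 2·C·cosβ = 12·3.1786 + 11·3.1046 + 2·53.9907 = 180.2752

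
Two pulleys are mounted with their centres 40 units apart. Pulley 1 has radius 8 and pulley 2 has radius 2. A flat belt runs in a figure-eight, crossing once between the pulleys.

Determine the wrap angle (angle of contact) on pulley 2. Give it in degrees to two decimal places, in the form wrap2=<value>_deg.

wrap2=208.96_deg

crossed belt: β = asin((r1+r2)/C) = asin(10/40) = 14.4775°
wrap1 = wrap2 = π + 2β = 208.9550°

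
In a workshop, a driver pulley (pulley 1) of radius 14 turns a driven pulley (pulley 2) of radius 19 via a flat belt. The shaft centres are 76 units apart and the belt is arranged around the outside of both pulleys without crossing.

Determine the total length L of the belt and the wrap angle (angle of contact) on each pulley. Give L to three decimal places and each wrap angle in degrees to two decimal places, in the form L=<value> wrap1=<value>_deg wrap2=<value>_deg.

open belt: β = asin((r2−r1)/C) = asin(5/76) = 3.7722°
wrap1 = π − 2β = 172.4556°
wrap2 = π + 2β = 187.5444°
tangent length = C·cosβ = 75.8353
L = r1·wrap1 + r2·wrap2 + 2·C·cosβ = 14·3.0099 + 19·3.2733 + 2·75.8353 = 256.0016

L=256.002 wrap1=172.46_deg wrap2=187.54_deg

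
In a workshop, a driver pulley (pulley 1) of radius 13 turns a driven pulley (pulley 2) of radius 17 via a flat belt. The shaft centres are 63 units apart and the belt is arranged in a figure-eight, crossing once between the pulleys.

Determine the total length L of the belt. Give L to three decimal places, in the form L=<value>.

L=234.824

crossed belt: β = asin((r1+r2)/C) = asin(30/63) = 28.4369°
wrap1 = wrap2 = π + 2β = 236.8738°
tangent length = C·cosβ = 55.3986
L = (r1+r2)·wrap + 2·C·cosβ = 30·4.1342 + 2·55.3986 = 234.8239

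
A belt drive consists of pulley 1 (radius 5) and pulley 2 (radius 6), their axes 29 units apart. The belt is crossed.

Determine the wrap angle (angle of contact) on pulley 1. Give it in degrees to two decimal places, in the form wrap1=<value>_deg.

wrap1=224.58_deg

crossed belt: β = asin((r1+r2)/C) = asin(11/29) = 22.2910°
wrap1 = wrap2 = π + 2β = 224.5819°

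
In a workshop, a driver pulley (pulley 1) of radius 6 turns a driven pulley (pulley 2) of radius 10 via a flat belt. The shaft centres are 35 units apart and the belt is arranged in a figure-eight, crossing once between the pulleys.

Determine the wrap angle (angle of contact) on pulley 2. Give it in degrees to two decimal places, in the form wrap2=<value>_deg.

wrap2=234.41_deg

crossed belt: β = asin((r1+r2)/C) = asin(16/35) = 27.2029°
wrap1 = wrap2 = π + 2β = 234.4058°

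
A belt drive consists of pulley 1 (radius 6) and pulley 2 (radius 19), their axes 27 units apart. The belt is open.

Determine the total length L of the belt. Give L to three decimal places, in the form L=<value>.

open belt: β = asin((r2−r1)/C) = asin(13/27) = 28.7822°
wrap1 = π − 2β = 122.4356°
wrap2 = π + 2β = 237.5644°
tangent length = C·cosβ = 23.6643
L = r1·wrap1 + r2·wrap2 + 2·C·cosβ = 6·2.1369 + 19·4.1463 + 2·23.6643 = 138.9294

L=138.929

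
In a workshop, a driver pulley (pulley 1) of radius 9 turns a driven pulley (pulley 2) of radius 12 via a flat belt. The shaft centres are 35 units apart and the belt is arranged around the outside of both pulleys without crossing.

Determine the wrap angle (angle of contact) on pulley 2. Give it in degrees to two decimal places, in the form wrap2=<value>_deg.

wrap2=189.83_deg

open belt: β = asin((r2−r1)/C) = asin(3/35) = 4.9171°
wrap1 = π − 2β = 170.1658°
wrap2 = π + 2β = 189.8342°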